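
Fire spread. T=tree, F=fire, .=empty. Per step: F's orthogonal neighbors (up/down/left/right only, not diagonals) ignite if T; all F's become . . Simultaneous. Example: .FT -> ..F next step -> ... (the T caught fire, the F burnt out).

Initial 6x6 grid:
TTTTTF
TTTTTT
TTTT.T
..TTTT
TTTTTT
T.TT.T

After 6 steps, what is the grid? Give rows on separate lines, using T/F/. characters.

Step 1: 2 trees catch fire, 1 burn out
  TTTTF.
  TTTTTF
  TTTT.T
  ..TTTT
  TTTTTT
  T.TT.T
Step 2: 3 trees catch fire, 2 burn out
  TTTF..
  TTTTF.
  TTTT.F
  ..TTTT
  TTTTTT
  T.TT.T
Step 3: 3 trees catch fire, 3 burn out
  TTF...
  TTTF..
  TTTT..
  ..TTTF
  TTTTTT
  T.TT.T
Step 4: 5 trees catch fire, 3 burn out
  TF....
  TTF...
  TTTF..
  ..TTF.
  TTTTTF
  T.TT.T
Step 5: 6 trees catch fire, 5 burn out
  F.....
  TF....
  TTF...
  ..TF..
  TTTTF.
  T.TT.F
Step 6: 4 trees catch fire, 6 burn out
  ......
  F.....
  TF....
  ..F...
  TTTF..
  T.TT..

......
F.....
TF....
..F...
TTTF..
T.TT..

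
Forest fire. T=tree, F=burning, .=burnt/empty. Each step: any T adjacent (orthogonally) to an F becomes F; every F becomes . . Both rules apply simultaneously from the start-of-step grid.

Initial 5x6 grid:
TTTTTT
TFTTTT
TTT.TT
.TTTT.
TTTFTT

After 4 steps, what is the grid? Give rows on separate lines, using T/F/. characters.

Step 1: 7 trees catch fire, 2 burn out
  TFTTTT
  F.FTTT
  TFT.TT
  .TTFT.
  TTF.FT
Step 2: 10 trees catch fire, 7 burn out
  F.FTTT
  ...FTT
  F.F.TT
  .FF.F.
  TF...F
Step 3: 4 trees catch fire, 10 burn out
  ...FTT
  ....FT
  ....FT
  ......
  F.....
Step 4: 3 trees catch fire, 4 burn out
  ....FT
  .....F
  .....F
  ......
  ......

....FT
.....F
.....F
......
......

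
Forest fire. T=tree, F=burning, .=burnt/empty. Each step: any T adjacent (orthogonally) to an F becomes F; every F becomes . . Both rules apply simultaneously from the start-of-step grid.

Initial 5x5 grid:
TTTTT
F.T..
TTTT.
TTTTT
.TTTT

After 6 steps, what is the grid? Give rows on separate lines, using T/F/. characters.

Step 1: 2 trees catch fire, 1 burn out
  FTTTT
  ..T..
  FTTT.
  TTTTT
  .TTTT
Step 2: 3 trees catch fire, 2 burn out
  .FTTT
  ..T..
  .FTT.
  FTTTT
  .TTTT
Step 3: 3 trees catch fire, 3 burn out
  ..FTT
  ..T..
  ..FT.
  .FTTT
  .TTTT
Step 4: 5 trees catch fire, 3 burn out
  ...FT
  ..F..
  ...F.
  ..FTT
  .FTTT
Step 5: 3 trees catch fire, 5 burn out
  ....F
  .....
  .....
  ...FT
  ..FTT
Step 6: 2 trees catch fire, 3 burn out
  .....
  .....
  .....
  ....F
  ...FT

.....
.....
.....
....F
...FT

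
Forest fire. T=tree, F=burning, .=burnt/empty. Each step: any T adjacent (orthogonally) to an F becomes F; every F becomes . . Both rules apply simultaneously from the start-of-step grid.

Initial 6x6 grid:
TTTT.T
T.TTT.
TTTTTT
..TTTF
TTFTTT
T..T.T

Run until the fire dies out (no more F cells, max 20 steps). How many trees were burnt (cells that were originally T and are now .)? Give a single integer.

Answer: 25

Derivation:
Step 1: +6 fires, +2 burnt (F count now 6)
Step 2: +7 fires, +6 burnt (F count now 7)
Step 3: +5 fires, +7 burnt (F count now 5)
Step 4: +3 fires, +5 burnt (F count now 3)
Step 5: +3 fires, +3 burnt (F count now 3)
Step 6: +1 fires, +3 burnt (F count now 1)
Step 7: +0 fires, +1 burnt (F count now 0)
Fire out after step 7
Initially T: 26, now '.': 35
Total burnt (originally-T cells now '.'): 25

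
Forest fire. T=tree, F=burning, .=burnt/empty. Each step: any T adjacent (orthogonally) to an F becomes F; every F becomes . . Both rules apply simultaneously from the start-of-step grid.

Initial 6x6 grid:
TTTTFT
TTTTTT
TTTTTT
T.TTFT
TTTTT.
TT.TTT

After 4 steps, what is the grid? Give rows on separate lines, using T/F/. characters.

Step 1: 7 trees catch fire, 2 burn out
  TTTF.F
  TTTTFT
  TTTTFT
  T.TF.F
  TTTTF.
  TT.TTT
Step 2: 8 trees catch fire, 7 burn out
  TTF...
  TTTF.F
  TTTF.F
  T.F...
  TTTF..
  TT.TFT
Step 3: 6 trees catch fire, 8 burn out
  TF....
  TTF...
  TTF...
  T.....
  TTF...
  TT.F.F
Step 4: 4 trees catch fire, 6 burn out
  F.....
  TF....
  TF....
  T.....
  TF....
  TT....

F.....
TF....
TF....
T.....
TF....
TT....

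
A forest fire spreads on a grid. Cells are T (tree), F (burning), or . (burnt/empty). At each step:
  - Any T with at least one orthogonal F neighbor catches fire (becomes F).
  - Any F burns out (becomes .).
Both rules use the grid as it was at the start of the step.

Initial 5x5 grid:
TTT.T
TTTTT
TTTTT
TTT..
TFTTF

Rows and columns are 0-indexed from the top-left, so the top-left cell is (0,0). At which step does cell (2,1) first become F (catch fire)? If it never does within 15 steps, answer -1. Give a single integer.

Step 1: cell (2,1)='T' (+4 fires, +2 burnt)
Step 2: cell (2,1)='F' (+3 fires, +4 burnt)
  -> target ignites at step 2
Step 3: cell (2,1)='.' (+3 fires, +3 burnt)
Step 4: cell (2,1)='.' (+4 fires, +3 burnt)
Step 5: cell (2,1)='.' (+4 fires, +4 burnt)
Step 6: cell (2,1)='.' (+1 fires, +4 burnt)
Step 7: cell (2,1)='.' (+1 fires, +1 burnt)
Step 8: cell (2,1)='.' (+0 fires, +1 burnt)
  fire out at step 8

2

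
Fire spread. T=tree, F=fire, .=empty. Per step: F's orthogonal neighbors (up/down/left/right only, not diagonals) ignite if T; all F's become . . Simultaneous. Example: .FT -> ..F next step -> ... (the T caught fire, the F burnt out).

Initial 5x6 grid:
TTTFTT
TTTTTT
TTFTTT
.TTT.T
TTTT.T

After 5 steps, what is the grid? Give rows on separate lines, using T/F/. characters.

Step 1: 7 trees catch fire, 2 burn out
  TTF.FT
  TTFFTT
  TF.FTT
  .TFT.T
  TTTT.T
Step 2: 9 trees catch fire, 7 burn out
  TF...F
  TF..FT
  F...FT
  .F.F.T
  TTFT.T
Step 3: 6 trees catch fire, 9 burn out
  F.....
  F....F
  .....F
  .....T
  TF.F.T
Step 4: 2 trees catch fire, 6 burn out
  ......
  ......
  ......
  .....F
  F....T
Step 5: 1 trees catch fire, 2 burn out
  ......
  ......
  ......
  ......
  .....F

......
......
......
......
.....F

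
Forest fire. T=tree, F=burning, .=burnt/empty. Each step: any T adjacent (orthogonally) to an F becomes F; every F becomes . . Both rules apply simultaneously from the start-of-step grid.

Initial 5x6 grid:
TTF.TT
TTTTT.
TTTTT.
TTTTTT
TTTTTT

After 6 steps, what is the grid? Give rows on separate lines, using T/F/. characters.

Step 1: 2 trees catch fire, 1 burn out
  TF..TT
  TTFTT.
  TTTTT.
  TTTTTT
  TTTTTT
Step 2: 4 trees catch fire, 2 burn out
  F...TT
  TF.FT.
  TTFTT.
  TTTTTT
  TTTTTT
Step 3: 5 trees catch fire, 4 burn out
  ....TT
  F...F.
  TF.FT.
  TTFTTT
  TTTTTT
Step 4: 6 trees catch fire, 5 burn out
  ....FT
  ......
  F...F.
  TF.FTT
  TTFTTT
Step 5: 5 trees catch fire, 6 burn out
  .....F
  ......
  ......
  F...FT
  TF.FTT
Step 6: 3 trees catch fire, 5 burn out
  ......
  ......
  ......
  .....F
  F...FT

......
......
......
.....F
F...FT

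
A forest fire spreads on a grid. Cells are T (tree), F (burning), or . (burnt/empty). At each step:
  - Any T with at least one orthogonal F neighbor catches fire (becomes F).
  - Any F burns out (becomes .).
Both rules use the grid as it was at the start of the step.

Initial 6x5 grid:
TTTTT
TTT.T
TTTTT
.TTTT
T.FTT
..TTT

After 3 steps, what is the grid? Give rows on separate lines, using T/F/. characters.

Step 1: 3 trees catch fire, 1 burn out
  TTTTT
  TTT.T
  TTTTT
  .TFTT
  T..FT
  ..FTT
Step 2: 5 trees catch fire, 3 burn out
  TTTTT
  TTT.T
  TTFTT
  .F.FT
  T...F
  ...FT
Step 3: 5 trees catch fire, 5 burn out
  TTTTT
  TTF.T
  TF.FT
  ....F
  T....
  ....F

TTTTT
TTF.T
TF.FT
....F
T....
....F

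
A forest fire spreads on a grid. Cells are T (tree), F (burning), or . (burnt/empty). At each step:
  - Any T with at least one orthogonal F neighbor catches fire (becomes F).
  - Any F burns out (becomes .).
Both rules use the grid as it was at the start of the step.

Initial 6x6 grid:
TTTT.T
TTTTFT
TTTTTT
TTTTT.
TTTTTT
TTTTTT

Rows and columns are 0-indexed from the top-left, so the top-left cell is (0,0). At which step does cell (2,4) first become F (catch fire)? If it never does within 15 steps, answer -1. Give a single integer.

Step 1: cell (2,4)='F' (+3 fires, +1 burnt)
  -> target ignites at step 1
Step 2: cell (2,4)='.' (+6 fires, +3 burnt)
Step 3: cell (2,4)='.' (+5 fires, +6 burnt)
Step 4: cell (2,4)='.' (+7 fires, +5 burnt)
Step 5: cell (2,4)='.' (+6 fires, +7 burnt)
Step 6: cell (2,4)='.' (+3 fires, +6 burnt)
Step 7: cell (2,4)='.' (+2 fires, +3 burnt)
Step 8: cell (2,4)='.' (+1 fires, +2 burnt)
Step 9: cell (2,4)='.' (+0 fires, +1 burnt)
  fire out at step 9

1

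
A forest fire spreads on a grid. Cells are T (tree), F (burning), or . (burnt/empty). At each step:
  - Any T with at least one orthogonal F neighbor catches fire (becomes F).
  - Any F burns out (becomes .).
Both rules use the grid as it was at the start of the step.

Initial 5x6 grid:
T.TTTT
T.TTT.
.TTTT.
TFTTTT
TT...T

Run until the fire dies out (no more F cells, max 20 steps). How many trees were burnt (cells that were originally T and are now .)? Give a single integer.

Step 1: +4 fires, +1 burnt (F count now 4)
Step 2: +3 fires, +4 burnt (F count now 3)
Step 3: +3 fires, +3 burnt (F count now 3)
Step 4: +4 fires, +3 burnt (F count now 4)
Step 5: +3 fires, +4 burnt (F count now 3)
Step 6: +1 fires, +3 burnt (F count now 1)
Step 7: +1 fires, +1 burnt (F count now 1)
Step 8: +0 fires, +1 burnt (F count now 0)
Fire out after step 8
Initially T: 21, now '.': 28
Total burnt (originally-T cells now '.'): 19

Answer: 19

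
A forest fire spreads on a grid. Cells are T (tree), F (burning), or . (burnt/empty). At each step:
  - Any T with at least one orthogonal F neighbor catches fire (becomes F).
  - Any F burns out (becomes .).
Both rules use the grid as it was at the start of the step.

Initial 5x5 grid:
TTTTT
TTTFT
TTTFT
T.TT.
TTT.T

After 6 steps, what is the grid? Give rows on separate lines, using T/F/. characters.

Step 1: 6 trees catch fire, 2 burn out
  TTTFT
  TTF.F
  TTF.F
  T.TF.
  TTT.T
Step 2: 5 trees catch fire, 6 burn out
  TTF.F
  TF...
  TF...
  T.F..
  TTT.T
Step 3: 4 trees catch fire, 5 burn out
  TF...
  F....
  F....
  T....
  TTF.T
Step 4: 3 trees catch fire, 4 burn out
  F....
  .....
  .....
  F....
  TF..T
Step 5: 1 trees catch fire, 3 burn out
  .....
  .....
  .....
  .....
  F...T
Step 6: 0 trees catch fire, 1 burn out
  .....
  .....
  .....
  .....
  ....T

.....
.....
.....
.....
....T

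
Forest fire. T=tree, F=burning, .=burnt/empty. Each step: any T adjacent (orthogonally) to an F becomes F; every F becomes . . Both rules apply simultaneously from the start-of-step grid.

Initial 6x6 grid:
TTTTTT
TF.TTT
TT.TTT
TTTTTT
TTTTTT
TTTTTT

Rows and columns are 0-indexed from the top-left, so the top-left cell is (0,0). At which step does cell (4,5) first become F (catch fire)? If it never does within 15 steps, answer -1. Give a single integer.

Step 1: cell (4,5)='T' (+3 fires, +1 burnt)
Step 2: cell (4,5)='T' (+4 fires, +3 burnt)
Step 3: cell (4,5)='T' (+4 fires, +4 burnt)
Step 4: cell (4,5)='T' (+6 fires, +4 burnt)
Step 5: cell (4,5)='T' (+7 fires, +6 burnt)
Step 6: cell (4,5)='T' (+5 fires, +7 burnt)
Step 7: cell (4,5)='F' (+3 fires, +5 burnt)
  -> target ignites at step 7
Step 8: cell (4,5)='.' (+1 fires, +3 burnt)
Step 9: cell (4,5)='.' (+0 fires, +1 burnt)
  fire out at step 9

7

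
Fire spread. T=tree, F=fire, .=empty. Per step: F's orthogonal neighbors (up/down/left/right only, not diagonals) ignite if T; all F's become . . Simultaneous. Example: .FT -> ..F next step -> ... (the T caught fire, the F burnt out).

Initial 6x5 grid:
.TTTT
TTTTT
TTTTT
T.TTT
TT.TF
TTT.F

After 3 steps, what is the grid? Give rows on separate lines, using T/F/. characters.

Step 1: 2 trees catch fire, 2 burn out
  .TTTT
  TTTTT
  TTTTT
  T.TTF
  TT.F.
  TTT..
Step 2: 2 trees catch fire, 2 burn out
  .TTTT
  TTTTT
  TTTTF
  T.TF.
  TT...
  TTT..
Step 3: 3 trees catch fire, 2 burn out
  .TTTT
  TTTTF
  TTTF.
  T.F..
  TT...
  TTT..

.TTTT
TTTTF
TTTF.
T.F..
TT...
TTT..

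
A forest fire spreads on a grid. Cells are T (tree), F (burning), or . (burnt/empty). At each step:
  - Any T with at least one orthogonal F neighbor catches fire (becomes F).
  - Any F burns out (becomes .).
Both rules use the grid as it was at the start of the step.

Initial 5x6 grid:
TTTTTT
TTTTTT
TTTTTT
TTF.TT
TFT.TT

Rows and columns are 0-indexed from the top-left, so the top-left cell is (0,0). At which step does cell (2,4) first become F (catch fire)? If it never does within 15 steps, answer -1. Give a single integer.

Step 1: cell (2,4)='T' (+4 fires, +2 burnt)
Step 2: cell (2,4)='T' (+4 fires, +4 burnt)
Step 3: cell (2,4)='F' (+5 fires, +4 burnt)
  -> target ignites at step 3
Step 4: cell (2,4)='.' (+6 fires, +5 burnt)
Step 5: cell (2,4)='.' (+5 fires, +6 burnt)
Step 6: cell (2,4)='.' (+2 fires, +5 burnt)
Step 7: cell (2,4)='.' (+0 fires, +2 burnt)
  fire out at step 7

3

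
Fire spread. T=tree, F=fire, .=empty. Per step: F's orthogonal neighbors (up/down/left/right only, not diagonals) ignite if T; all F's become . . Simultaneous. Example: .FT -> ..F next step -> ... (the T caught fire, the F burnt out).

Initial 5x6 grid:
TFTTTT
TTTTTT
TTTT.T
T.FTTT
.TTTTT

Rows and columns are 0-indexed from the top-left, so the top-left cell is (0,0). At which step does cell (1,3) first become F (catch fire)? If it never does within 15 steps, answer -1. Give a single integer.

Step 1: cell (1,3)='T' (+6 fires, +2 burnt)
Step 2: cell (1,3)='T' (+8 fires, +6 burnt)
Step 3: cell (1,3)='F' (+5 fires, +8 burnt)
  -> target ignites at step 3
Step 4: cell (1,3)='.' (+5 fires, +5 burnt)
Step 5: cell (1,3)='.' (+1 fires, +5 burnt)
Step 6: cell (1,3)='.' (+0 fires, +1 burnt)
  fire out at step 6

3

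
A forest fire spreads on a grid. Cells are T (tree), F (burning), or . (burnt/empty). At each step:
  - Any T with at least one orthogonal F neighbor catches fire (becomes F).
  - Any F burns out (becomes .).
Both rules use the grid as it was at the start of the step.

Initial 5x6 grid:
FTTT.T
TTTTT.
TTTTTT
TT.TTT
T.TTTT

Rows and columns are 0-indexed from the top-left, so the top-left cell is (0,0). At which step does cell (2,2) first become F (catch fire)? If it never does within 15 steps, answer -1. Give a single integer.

Step 1: cell (2,2)='T' (+2 fires, +1 burnt)
Step 2: cell (2,2)='T' (+3 fires, +2 burnt)
Step 3: cell (2,2)='T' (+4 fires, +3 burnt)
Step 4: cell (2,2)='F' (+4 fires, +4 burnt)
  -> target ignites at step 4
Step 5: cell (2,2)='.' (+2 fires, +4 burnt)
Step 6: cell (2,2)='.' (+2 fires, +2 burnt)
Step 7: cell (2,2)='.' (+3 fires, +2 burnt)
Step 8: cell (2,2)='.' (+3 fires, +3 burnt)
Step 9: cell (2,2)='.' (+1 fires, +3 burnt)
Step 10: cell (2,2)='.' (+0 fires, +1 burnt)
  fire out at step 10

4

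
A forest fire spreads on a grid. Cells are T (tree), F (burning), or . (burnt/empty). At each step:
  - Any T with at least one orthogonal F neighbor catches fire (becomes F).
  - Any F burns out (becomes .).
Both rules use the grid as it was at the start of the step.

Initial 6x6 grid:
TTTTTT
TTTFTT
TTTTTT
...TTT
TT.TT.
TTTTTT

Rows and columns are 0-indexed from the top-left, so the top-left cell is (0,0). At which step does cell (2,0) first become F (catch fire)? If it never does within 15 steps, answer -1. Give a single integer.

Step 1: cell (2,0)='T' (+4 fires, +1 burnt)
Step 2: cell (2,0)='T' (+7 fires, +4 burnt)
Step 3: cell (2,0)='T' (+7 fires, +7 burnt)
Step 4: cell (2,0)='F' (+5 fires, +7 burnt)
  -> target ignites at step 4
Step 5: cell (2,0)='.' (+2 fires, +5 burnt)
Step 6: cell (2,0)='.' (+2 fires, +2 burnt)
Step 7: cell (2,0)='.' (+2 fires, +2 burnt)
Step 8: cell (2,0)='.' (+1 fires, +2 burnt)
Step 9: cell (2,0)='.' (+0 fires, +1 burnt)
  fire out at step 9

4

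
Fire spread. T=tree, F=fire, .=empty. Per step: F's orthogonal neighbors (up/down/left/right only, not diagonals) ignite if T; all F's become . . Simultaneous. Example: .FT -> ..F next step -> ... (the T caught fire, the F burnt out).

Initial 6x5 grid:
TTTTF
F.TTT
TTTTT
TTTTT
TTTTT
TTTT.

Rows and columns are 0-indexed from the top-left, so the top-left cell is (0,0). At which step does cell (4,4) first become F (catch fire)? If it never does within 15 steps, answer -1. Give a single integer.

Step 1: cell (4,4)='T' (+4 fires, +2 burnt)
Step 2: cell (4,4)='T' (+6 fires, +4 burnt)
Step 3: cell (4,4)='T' (+6 fires, +6 burnt)
Step 4: cell (4,4)='F' (+5 fires, +6 burnt)
  -> target ignites at step 4
Step 5: cell (4,4)='.' (+3 fires, +5 burnt)
Step 6: cell (4,4)='.' (+2 fires, +3 burnt)
Step 7: cell (4,4)='.' (+0 fires, +2 burnt)
  fire out at step 7

4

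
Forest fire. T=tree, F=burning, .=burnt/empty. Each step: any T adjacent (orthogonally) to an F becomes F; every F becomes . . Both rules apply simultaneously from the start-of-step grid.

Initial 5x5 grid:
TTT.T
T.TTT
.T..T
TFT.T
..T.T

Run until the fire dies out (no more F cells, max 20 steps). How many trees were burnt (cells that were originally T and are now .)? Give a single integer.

Answer: 4

Derivation:
Step 1: +3 fires, +1 burnt (F count now 3)
Step 2: +1 fires, +3 burnt (F count now 1)
Step 3: +0 fires, +1 burnt (F count now 0)
Fire out after step 3
Initially T: 15, now '.': 14
Total burnt (originally-T cells now '.'): 4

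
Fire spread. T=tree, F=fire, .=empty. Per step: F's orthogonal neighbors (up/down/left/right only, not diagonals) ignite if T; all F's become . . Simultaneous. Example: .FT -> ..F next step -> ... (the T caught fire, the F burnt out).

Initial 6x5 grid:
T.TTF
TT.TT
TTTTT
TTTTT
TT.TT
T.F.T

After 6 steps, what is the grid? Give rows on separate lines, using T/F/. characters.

Step 1: 2 trees catch fire, 2 burn out
  T.TF.
  TT.TF
  TTTTT
  TTTTT
  TT.TT
  T...T
Step 2: 3 trees catch fire, 2 burn out
  T.F..
  TT.F.
  TTTTF
  TTTTT
  TT.TT
  T...T
Step 3: 2 trees catch fire, 3 burn out
  T....
  TT...
  TTTF.
  TTTTF
  TT.TT
  T...T
Step 4: 3 trees catch fire, 2 burn out
  T....
  TT...
  TTF..
  TTTF.
  TT.TF
  T...T
Step 5: 4 trees catch fire, 3 burn out
  T....
  TT...
  TF...
  TTF..
  TT.F.
  T...F
Step 6: 3 trees catch fire, 4 burn out
  T....
  TF...
  F....
  TF...
  TT...
  T....

T....
TF...
F....
TF...
TT...
T....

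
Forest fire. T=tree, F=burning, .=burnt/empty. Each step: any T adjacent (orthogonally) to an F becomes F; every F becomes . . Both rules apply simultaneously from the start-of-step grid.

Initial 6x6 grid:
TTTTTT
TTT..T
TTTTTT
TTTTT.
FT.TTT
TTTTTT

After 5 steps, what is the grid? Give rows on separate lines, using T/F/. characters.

Step 1: 3 trees catch fire, 1 burn out
  TTTTTT
  TTT..T
  TTTTTT
  FTTTT.
  .F.TTT
  FTTTTT
Step 2: 3 trees catch fire, 3 burn out
  TTTTTT
  TTT..T
  FTTTTT
  .FTTT.
  ...TTT
  .FTTTT
Step 3: 4 trees catch fire, 3 burn out
  TTTTTT
  FTT..T
  .FTTTT
  ..FTT.
  ...TTT
  ..FTTT
Step 4: 5 trees catch fire, 4 burn out
  FTTTTT
  .FT..T
  ..FTTT
  ...FT.
  ...TTT
  ...FTT
Step 5: 6 trees catch fire, 5 burn out
  .FTTTT
  ..F..T
  ...FTT
  ....F.
  ...FTT
  ....FT

.FTTTT
..F..T
...FTT
....F.
...FTT
....FT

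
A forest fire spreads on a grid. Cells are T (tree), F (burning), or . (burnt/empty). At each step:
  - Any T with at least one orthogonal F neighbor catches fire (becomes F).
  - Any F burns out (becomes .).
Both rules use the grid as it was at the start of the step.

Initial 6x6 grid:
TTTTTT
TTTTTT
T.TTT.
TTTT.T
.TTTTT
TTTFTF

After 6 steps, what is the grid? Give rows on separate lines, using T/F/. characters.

Step 1: 4 trees catch fire, 2 burn out
  TTTTTT
  TTTTTT
  T.TTT.
  TTTT.T
  .TTFTF
  TTF.F.
Step 2: 5 trees catch fire, 4 burn out
  TTTTTT
  TTTTTT
  T.TTT.
  TTTF.F
  .TF.F.
  TF....
Step 3: 4 trees catch fire, 5 burn out
  TTTTTT
  TTTTTT
  T.TFT.
  TTF...
  .F....
  F.....
Step 4: 4 trees catch fire, 4 burn out
  TTTTTT
  TTTFTT
  T.F.F.
  TF....
  ......
  ......
Step 5: 4 trees catch fire, 4 burn out
  TTTFTT
  TTF.FT
  T.....
  F.....
  ......
  ......
Step 6: 5 trees catch fire, 4 burn out
  TTF.FT
  TF...F
  F.....
  ......
  ......
  ......

TTF.FT
TF...F
F.....
......
......
......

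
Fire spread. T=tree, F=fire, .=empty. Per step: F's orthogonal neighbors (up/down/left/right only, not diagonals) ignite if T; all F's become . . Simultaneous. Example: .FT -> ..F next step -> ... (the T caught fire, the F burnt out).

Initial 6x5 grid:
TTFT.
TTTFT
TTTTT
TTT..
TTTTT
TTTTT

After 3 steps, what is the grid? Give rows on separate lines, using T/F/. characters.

Step 1: 5 trees catch fire, 2 burn out
  TF.F.
  TTF.F
  TTTFT
  TTT..
  TTTTT
  TTTTT
Step 2: 4 trees catch fire, 5 burn out
  F....
  TF...
  TTF.F
  TTT..
  TTTTT
  TTTTT
Step 3: 3 trees catch fire, 4 burn out
  .....
  F....
  TF...
  TTF..
  TTTTT
  TTTTT

.....
F....
TF...
TTF..
TTTTT
TTTTT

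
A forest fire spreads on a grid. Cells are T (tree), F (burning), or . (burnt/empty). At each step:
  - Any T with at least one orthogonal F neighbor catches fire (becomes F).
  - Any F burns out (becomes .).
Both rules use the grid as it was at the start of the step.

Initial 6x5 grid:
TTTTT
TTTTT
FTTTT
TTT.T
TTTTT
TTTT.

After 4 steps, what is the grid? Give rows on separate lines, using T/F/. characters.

Step 1: 3 trees catch fire, 1 burn out
  TTTTT
  FTTTT
  .FTTT
  FTT.T
  TTTTT
  TTTT.
Step 2: 5 trees catch fire, 3 burn out
  FTTTT
  .FTTT
  ..FTT
  .FT.T
  FTTTT
  TTTT.
Step 3: 6 trees catch fire, 5 burn out
  .FTTT
  ..FTT
  ...FT
  ..F.T
  .FTTT
  FTTT.
Step 4: 5 trees catch fire, 6 burn out
  ..FTT
  ...FT
  ....F
  ....T
  ..FTT
  .FTT.

..FTT
...FT
....F
....T
..FTT
.FTT.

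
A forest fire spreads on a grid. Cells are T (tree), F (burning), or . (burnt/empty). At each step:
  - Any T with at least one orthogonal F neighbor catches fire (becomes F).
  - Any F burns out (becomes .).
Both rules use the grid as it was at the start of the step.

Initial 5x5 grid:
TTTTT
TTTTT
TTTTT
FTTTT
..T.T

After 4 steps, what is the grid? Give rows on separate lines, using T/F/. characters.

Step 1: 2 trees catch fire, 1 burn out
  TTTTT
  TTTTT
  FTTTT
  .FTTT
  ..T.T
Step 2: 3 trees catch fire, 2 burn out
  TTTTT
  FTTTT
  .FTTT
  ..FTT
  ..T.T
Step 3: 5 trees catch fire, 3 burn out
  FTTTT
  .FTTT
  ..FTT
  ...FT
  ..F.T
Step 4: 4 trees catch fire, 5 burn out
  .FTTT
  ..FTT
  ...FT
  ....F
  ....T

.FTTT
..FTT
...FT
....F
....T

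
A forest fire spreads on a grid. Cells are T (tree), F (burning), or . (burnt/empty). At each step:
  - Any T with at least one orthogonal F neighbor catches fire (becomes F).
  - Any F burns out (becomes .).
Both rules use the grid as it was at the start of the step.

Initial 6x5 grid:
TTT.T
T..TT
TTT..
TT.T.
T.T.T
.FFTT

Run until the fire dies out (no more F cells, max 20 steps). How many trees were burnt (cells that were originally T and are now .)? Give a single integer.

Answer: 4

Derivation:
Step 1: +2 fires, +2 burnt (F count now 2)
Step 2: +1 fires, +2 burnt (F count now 1)
Step 3: +1 fires, +1 burnt (F count now 1)
Step 4: +0 fires, +1 burnt (F count now 0)
Fire out after step 4
Initially T: 18, now '.': 16
Total burnt (originally-T cells now '.'): 4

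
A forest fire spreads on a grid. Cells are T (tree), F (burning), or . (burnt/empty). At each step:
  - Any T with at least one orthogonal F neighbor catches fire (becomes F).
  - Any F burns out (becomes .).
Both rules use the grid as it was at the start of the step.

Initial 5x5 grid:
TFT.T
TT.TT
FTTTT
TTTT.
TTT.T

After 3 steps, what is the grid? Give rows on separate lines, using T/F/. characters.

Step 1: 6 trees catch fire, 2 burn out
  F.F.T
  FF.TT
  .FTTT
  FTTT.
  TTT.T
Step 2: 3 trees catch fire, 6 burn out
  ....T
  ...TT
  ..FTT
  .FTT.
  FTT.T
Step 3: 3 trees catch fire, 3 burn out
  ....T
  ...TT
  ...FT
  ..FT.
  .FT.T

....T
...TT
...FT
..FT.
.FT.T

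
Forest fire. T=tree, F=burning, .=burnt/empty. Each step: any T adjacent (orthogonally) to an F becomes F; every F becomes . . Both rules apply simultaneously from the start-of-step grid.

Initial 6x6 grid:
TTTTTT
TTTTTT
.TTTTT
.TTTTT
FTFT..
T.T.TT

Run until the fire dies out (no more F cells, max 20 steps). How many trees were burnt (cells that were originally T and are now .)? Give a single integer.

Answer: 26

Derivation:
Step 1: +5 fires, +2 burnt (F count now 5)
Step 2: +3 fires, +5 burnt (F count now 3)
Step 3: +4 fires, +3 burnt (F count now 4)
Step 4: +5 fires, +4 burnt (F count now 5)
Step 5: +5 fires, +5 burnt (F count now 5)
Step 6: +3 fires, +5 burnt (F count now 3)
Step 7: +1 fires, +3 burnt (F count now 1)
Step 8: +0 fires, +1 burnt (F count now 0)
Fire out after step 8
Initially T: 28, now '.': 34
Total burnt (originally-T cells now '.'): 26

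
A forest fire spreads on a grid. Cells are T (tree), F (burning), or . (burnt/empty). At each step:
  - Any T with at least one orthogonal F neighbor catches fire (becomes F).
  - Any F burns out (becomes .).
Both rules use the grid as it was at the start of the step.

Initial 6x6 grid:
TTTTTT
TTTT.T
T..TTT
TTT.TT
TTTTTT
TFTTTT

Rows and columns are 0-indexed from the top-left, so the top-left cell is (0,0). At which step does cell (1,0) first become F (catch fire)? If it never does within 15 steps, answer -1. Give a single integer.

Step 1: cell (1,0)='T' (+3 fires, +1 burnt)
Step 2: cell (1,0)='T' (+4 fires, +3 burnt)
Step 3: cell (1,0)='T' (+4 fires, +4 burnt)
Step 4: cell (1,0)='T' (+3 fires, +4 burnt)
Step 5: cell (1,0)='F' (+3 fires, +3 burnt)
  -> target ignites at step 5
Step 6: cell (1,0)='.' (+4 fires, +3 burnt)
Step 7: cell (1,0)='.' (+4 fires, +4 burnt)
Step 8: cell (1,0)='.' (+3 fires, +4 burnt)
Step 9: cell (1,0)='.' (+2 fires, +3 burnt)
Step 10: cell (1,0)='.' (+1 fires, +2 burnt)
Step 11: cell (1,0)='.' (+0 fires, +1 burnt)
  fire out at step 11

5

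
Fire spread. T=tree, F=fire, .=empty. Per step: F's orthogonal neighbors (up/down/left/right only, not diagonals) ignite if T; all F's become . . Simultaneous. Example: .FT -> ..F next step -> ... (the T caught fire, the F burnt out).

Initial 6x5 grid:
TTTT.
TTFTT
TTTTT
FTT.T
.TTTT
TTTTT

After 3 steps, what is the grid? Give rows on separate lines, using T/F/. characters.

Step 1: 6 trees catch fire, 2 burn out
  TTFT.
  TF.FT
  FTFTT
  .FT.T
  .TTTT
  TTTTT
Step 2: 8 trees catch fire, 6 burn out
  TF.F.
  F...F
  .F.FT
  ..F.T
  .FTTT
  TTTTT
Step 3: 4 trees catch fire, 8 burn out
  F....
  .....
  ....F
  ....T
  ..FTT
  TFTTT

F....
.....
....F
....T
..FTT
TFTTT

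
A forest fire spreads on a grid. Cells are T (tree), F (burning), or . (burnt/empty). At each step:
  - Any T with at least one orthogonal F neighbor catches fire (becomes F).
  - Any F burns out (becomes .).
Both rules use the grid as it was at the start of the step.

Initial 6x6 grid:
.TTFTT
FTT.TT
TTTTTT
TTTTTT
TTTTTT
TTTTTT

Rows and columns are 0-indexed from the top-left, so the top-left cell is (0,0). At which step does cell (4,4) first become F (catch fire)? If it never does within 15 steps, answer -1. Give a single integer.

Step 1: cell (4,4)='T' (+4 fires, +2 burnt)
Step 2: cell (4,4)='T' (+6 fires, +4 burnt)
Step 3: cell (4,4)='T' (+5 fires, +6 burnt)
Step 4: cell (4,4)='T' (+6 fires, +5 burnt)
Step 5: cell (4,4)='F' (+5 fires, +6 burnt)
  -> target ignites at step 5
Step 6: cell (4,4)='.' (+4 fires, +5 burnt)
Step 7: cell (4,4)='.' (+2 fires, +4 burnt)
Step 8: cell (4,4)='.' (+0 fires, +2 burnt)
  fire out at step 8

5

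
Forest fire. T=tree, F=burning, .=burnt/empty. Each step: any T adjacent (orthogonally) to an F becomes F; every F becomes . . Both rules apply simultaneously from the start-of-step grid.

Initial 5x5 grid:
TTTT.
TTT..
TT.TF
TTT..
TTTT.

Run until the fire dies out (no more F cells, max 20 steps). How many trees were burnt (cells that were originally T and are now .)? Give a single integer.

Step 1: +1 fires, +1 burnt (F count now 1)
Step 2: +0 fires, +1 burnt (F count now 0)
Fire out after step 2
Initially T: 17, now '.': 9
Total burnt (originally-T cells now '.'): 1

Answer: 1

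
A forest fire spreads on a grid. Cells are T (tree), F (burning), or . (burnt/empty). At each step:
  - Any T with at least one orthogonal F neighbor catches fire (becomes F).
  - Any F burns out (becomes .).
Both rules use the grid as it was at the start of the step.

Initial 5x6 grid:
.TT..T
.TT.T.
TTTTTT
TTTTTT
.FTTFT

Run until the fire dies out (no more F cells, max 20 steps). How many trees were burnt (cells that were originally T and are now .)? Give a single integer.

Step 1: +5 fires, +2 burnt (F count now 5)
Step 2: +6 fires, +5 burnt (F count now 6)
Step 3: +6 fires, +6 burnt (F count now 6)
Step 4: +2 fires, +6 burnt (F count now 2)
Step 5: +1 fires, +2 burnt (F count now 1)
Step 6: +0 fires, +1 burnt (F count now 0)
Fire out after step 6
Initially T: 21, now '.': 29
Total burnt (originally-T cells now '.'): 20

Answer: 20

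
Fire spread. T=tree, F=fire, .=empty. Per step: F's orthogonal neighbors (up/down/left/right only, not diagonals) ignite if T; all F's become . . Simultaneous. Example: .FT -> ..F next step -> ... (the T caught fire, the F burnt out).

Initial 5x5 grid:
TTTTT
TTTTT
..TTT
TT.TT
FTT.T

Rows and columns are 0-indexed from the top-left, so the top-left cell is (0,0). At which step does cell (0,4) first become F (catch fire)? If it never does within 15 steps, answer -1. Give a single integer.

Step 1: cell (0,4)='T' (+2 fires, +1 burnt)
Step 2: cell (0,4)='T' (+2 fires, +2 burnt)
Step 3: cell (0,4)='T' (+0 fires, +2 burnt)
  fire out at step 3
Target never catches fire within 15 steps

-1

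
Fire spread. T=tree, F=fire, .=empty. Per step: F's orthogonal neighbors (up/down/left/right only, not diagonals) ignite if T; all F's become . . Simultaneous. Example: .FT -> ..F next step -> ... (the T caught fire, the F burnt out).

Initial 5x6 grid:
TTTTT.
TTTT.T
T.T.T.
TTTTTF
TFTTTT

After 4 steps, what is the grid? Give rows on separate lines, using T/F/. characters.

Step 1: 5 trees catch fire, 2 burn out
  TTTTT.
  TTTT.T
  T.T.T.
  TFTTF.
  F.FTTF
Step 2: 6 trees catch fire, 5 burn out
  TTTTT.
  TTTT.T
  T.T.F.
  F.FF..
  ...FF.
Step 3: 2 trees catch fire, 6 burn out
  TTTTT.
  TTTT.T
  F.F...
  ......
  ......
Step 4: 2 trees catch fire, 2 burn out
  TTTTT.
  FTFT.T
  ......
  ......
  ......

TTTTT.
FTFT.T
......
......
......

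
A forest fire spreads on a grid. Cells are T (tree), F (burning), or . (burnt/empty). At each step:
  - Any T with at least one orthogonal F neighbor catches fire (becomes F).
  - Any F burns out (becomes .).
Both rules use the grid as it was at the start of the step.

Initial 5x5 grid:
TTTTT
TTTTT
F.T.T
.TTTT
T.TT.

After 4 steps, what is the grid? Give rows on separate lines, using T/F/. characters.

Step 1: 1 trees catch fire, 1 burn out
  TTTTT
  FTTTT
  ..T.T
  .TTTT
  T.TT.
Step 2: 2 trees catch fire, 1 burn out
  FTTTT
  .FTTT
  ..T.T
  .TTTT
  T.TT.
Step 3: 2 trees catch fire, 2 burn out
  .FTTT
  ..FTT
  ..T.T
  .TTTT
  T.TT.
Step 4: 3 trees catch fire, 2 burn out
  ..FTT
  ...FT
  ..F.T
  .TTTT
  T.TT.

..FTT
...FT
..F.T
.TTTT
T.TT.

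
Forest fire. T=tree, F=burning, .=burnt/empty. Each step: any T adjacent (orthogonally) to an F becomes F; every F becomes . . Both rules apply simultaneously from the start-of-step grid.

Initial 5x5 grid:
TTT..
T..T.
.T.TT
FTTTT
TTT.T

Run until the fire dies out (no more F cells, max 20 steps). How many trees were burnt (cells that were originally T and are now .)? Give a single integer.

Step 1: +2 fires, +1 burnt (F count now 2)
Step 2: +3 fires, +2 burnt (F count now 3)
Step 3: +2 fires, +3 burnt (F count now 2)
Step 4: +2 fires, +2 burnt (F count now 2)
Step 5: +3 fires, +2 burnt (F count now 3)
Step 6: +0 fires, +3 burnt (F count now 0)
Fire out after step 6
Initially T: 16, now '.': 21
Total burnt (originally-T cells now '.'): 12

Answer: 12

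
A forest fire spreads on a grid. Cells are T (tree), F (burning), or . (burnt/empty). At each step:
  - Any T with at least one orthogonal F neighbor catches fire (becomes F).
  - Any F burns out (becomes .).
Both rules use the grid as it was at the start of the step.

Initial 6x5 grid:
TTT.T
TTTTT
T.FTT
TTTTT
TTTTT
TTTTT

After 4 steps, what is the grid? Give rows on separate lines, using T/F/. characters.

Step 1: 3 trees catch fire, 1 burn out
  TTT.T
  TTFTT
  T..FT
  TTFTT
  TTTTT
  TTTTT
Step 2: 7 trees catch fire, 3 burn out
  TTF.T
  TF.FT
  T...F
  TF.FT
  TTFTT
  TTTTT
Step 3: 8 trees catch fire, 7 burn out
  TF..T
  F...F
  T....
  F...F
  TF.FT
  TTFTT
Step 4: 7 trees catch fire, 8 burn out
  F...F
  .....
  F....
  .....
  F...F
  TF.FT

F...F
.....
F....
.....
F...F
TF.FT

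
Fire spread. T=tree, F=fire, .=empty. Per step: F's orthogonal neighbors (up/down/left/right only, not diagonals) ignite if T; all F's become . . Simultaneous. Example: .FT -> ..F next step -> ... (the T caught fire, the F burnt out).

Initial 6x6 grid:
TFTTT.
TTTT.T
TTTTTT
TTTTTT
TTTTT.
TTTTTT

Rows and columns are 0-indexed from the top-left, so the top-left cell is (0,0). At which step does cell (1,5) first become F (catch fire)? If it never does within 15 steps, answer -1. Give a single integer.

Step 1: cell (1,5)='T' (+3 fires, +1 burnt)
Step 2: cell (1,5)='T' (+4 fires, +3 burnt)
Step 3: cell (1,5)='T' (+5 fires, +4 burnt)
Step 4: cell (1,5)='T' (+4 fires, +5 burnt)
Step 5: cell (1,5)='T' (+5 fires, +4 burnt)
Step 6: cell (1,5)='T' (+5 fires, +5 burnt)
Step 7: cell (1,5)='F' (+4 fires, +5 burnt)
  -> target ignites at step 7
Step 8: cell (1,5)='.' (+1 fires, +4 burnt)
Step 9: cell (1,5)='.' (+1 fires, +1 burnt)
Step 10: cell (1,5)='.' (+0 fires, +1 burnt)
  fire out at step 10

7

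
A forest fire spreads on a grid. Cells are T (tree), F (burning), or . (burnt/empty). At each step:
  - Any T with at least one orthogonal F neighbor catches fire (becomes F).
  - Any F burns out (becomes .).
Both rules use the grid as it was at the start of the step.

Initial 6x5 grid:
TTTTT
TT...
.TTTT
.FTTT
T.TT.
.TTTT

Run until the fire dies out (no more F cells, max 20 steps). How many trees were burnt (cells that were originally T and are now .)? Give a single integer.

Answer: 20

Derivation:
Step 1: +2 fires, +1 burnt (F count now 2)
Step 2: +4 fires, +2 burnt (F count now 4)
Step 3: +6 fires, +4 burnt (F count now 6)
Step 4: +5 fires, +6 burnt (F count now 5)
Step 5: +2 fires, +5 burnt (F count now 2)
Step 6: +1 fires, +2 burnt (F count now 1)
Step 7: +0 fires, +1 burnt (F count now 0)
Fire out after step 7
Initially T: 21, now '.': 29
Total burnt (originally-T cells now '.'): 20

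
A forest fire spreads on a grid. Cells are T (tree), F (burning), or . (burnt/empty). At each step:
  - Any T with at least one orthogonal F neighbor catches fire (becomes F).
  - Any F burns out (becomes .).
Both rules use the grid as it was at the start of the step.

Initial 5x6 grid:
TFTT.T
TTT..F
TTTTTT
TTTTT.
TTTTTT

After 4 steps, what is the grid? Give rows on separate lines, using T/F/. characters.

Step 1: 5 trees catch fire, 2 burn out
  F.FT.F
  TFT...
  TTTTTF
  TTTTT.
  TTTTTT
Step 2: 5 trees catch fire, 5 burn out
  ...F..
  F.F...
  TFTTF.
  TTTTT.
  TTTTTT
Step 3: 5 trees catch fire, 5 burn out
  ......
  ......
  F.FF..
  TFTTF.
  TTTTTT
Step 4: 5 trees catch fire, 5 burn out
  ......
  ......
  ......
  F.FF..
  TFTTFT

......
......
......
F.FF..
TFTTFT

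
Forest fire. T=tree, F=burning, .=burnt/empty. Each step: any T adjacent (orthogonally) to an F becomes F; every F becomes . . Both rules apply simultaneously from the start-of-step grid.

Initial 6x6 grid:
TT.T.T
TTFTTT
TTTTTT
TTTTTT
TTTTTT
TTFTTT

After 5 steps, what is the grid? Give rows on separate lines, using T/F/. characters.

Step 1: 6 trees catch fire, 2 burn out
  TT.T.T
  TF.FTT
  TTFTTT
  TTTTTT
  TTFTTT
  TF.FTT
Step 2: 11 trees catch fire, 6 burn out
  TF.F.T
  F...FT
  TF.FTT
  TTFTTT
  TF.FTT
  F...FT
Step 3: 9 trees catch fire, 11 burn out
  F....T
  .....F
  F...FT
  TF.FTT
  F...FT
  .....F
Step 4: 5 trees catch fire, 9 burn out
  .....F
  ......
  .....F
  F...FT
  .....F
  ......
Step 5: 1 trees catch fire, 5 burn out
  ......
  ......
  ......
  .....F
  ......
  ......

......
......
......
.....F
......
......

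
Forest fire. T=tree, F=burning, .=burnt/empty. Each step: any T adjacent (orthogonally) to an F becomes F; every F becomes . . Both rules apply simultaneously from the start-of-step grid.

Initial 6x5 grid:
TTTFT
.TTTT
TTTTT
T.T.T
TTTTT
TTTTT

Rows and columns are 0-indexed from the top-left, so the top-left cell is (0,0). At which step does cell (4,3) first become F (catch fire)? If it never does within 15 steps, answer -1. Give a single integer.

Step 1: cell (4,3)='T' (+3 fires, +1 burnt)
Step 2: cell (4,3)='T' (+4 fires, +3 burnt)
Step 3: cell (4,3)='T' (+4 fires, +4 burnt)
Step 4: cell (4,3)='T' (+3 fires, +4 burnt)
Step 5: cell (4,3)='T' (+3 fires, +3 burnt)
Step 6: cell (4,3)='F' (+5 fires, +3 burnt)
  -> target ignites at step 6
Step 7: cell (4,3)='.' (+3 fires, +5 burnt)
Step 8: cell (4,3)='.' (+1 fires, +3 burnt)
Step 9: cell (4,3)='.' (+0 fires, +1 burnt)
  fire out at step 9

6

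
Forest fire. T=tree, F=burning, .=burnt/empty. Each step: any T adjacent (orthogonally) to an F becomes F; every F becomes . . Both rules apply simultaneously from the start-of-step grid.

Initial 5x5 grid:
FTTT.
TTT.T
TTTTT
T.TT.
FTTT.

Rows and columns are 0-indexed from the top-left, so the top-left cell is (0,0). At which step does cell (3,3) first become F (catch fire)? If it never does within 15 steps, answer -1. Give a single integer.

Step 1: cell (3,3)='T' (+4 fires, +2 burnt)
Step 2: cell (3,3)='T' (+4 fires, +4 burnt)
Step 3: cell (3,3)='T' (+5 fires, +4 burnt)
Step 4: cell (3,3)='F' (+2 fires, +5 burnt)
  -> target ignites at step 4
Step 5: cell (3,3)='.' (+1 fires, +2 burnt)
Step 6: cell (3,3)='.' (+1 fires, +1 burnt)
Step 7: cell (3,3)='.' (+1 fires, +1 burnt)
Step 8: cell (3,3)='.' (+0 fires, +1 burnt)
  fire out at step 8

4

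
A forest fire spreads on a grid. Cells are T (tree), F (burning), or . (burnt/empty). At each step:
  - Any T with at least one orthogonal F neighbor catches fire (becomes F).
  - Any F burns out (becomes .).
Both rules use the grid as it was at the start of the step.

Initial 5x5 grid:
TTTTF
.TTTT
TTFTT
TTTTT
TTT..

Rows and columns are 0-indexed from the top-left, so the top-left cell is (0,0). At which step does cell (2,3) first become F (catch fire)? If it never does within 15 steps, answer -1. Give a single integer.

Step 1: cell (2,3)='F' (+6 fires, +2 burnt)
  -> target ignites at step 1
Step 2: cell (2,3)='.' (+8 fires, +6 burnt)
Step 3: cell (2,3)='.' (+4 fires, +8 burnt)
Step 4: cell (2,3)='.' (+2 fires, +4 burnt)
Step 5: cell (2,3)='.' (+0 fires, +2 burnt)
  fire out at step 5

1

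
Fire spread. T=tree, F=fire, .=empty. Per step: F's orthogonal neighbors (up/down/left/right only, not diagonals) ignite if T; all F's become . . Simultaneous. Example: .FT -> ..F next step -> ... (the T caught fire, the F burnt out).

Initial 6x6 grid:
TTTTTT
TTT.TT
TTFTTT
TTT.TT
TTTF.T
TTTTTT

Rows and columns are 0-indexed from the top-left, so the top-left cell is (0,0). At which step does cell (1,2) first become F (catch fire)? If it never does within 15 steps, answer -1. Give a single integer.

Step 1: cell (1,2)='F' (+6 fires, +2 burnt)
  -> target ignites at step 1
Step 2: cell (1,2)='.' (+8 fires, +6 burnt)
Step 3: cell (1,2)='.' (+10 fires, +8 burnt)
Step 4: cell (1,2)='.' (+6 fires, +10 burnt)
Step 5: cell (1,2)='.' (+1 fires, +6 burnt)
Step 6: cell (1,2)='.' (+0 fires, +1 burnt)
  fire out at step 6

1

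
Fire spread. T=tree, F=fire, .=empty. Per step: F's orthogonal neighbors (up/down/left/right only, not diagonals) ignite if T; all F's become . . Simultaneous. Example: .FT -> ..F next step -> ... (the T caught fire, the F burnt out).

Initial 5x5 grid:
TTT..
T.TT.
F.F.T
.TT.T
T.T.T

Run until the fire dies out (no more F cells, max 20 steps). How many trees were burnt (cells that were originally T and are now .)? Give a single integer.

Step 1: +3 fires, +2 burnt (F count now 3)
Step 2: +5 fires, +3 burnt (F count now 5)
Step 3: +1 fires, +5 burnt (F count now 1)
Step 4: +0 fires, +1 burnt (F count now 0)
Fire out after step 4
Initially T: 13, now '.': 21
Total burnt (originally-T cells now '.'): 9

Answer: 9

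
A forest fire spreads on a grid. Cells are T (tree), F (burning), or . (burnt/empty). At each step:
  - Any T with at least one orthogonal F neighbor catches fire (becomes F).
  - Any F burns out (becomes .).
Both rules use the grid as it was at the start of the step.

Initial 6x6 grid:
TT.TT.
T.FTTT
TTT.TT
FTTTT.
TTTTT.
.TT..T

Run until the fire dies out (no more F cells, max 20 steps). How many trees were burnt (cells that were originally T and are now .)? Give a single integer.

Answer: 24

Derivation:
Step 1: +5 fires, +2 burnt (F count now 5)
Step 2: +6 fires, +5 burnt (F count now 6)
Step 3: +7 fires, +6 burnt (F count now 7)
Step 4: +5 fires, +7 burnt (F count now 5)
Step 5: +1 fires, +5 burnt (F count now 1)
Step 6: +0 fires, +1 burnt (F count now 0)
Fire out after step 6
Initially T: 25, now '.': 35
Total burnt (originally-T cells now '.'): 24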